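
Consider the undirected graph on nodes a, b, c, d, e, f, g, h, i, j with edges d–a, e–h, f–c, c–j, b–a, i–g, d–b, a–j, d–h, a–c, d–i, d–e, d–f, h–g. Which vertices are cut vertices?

Removing d increases the component count from 1 to 2, so d is a cut vertex.
By contrast removing i leaves 1 component; it is not a cut vertex. No other vertex is a cut vertex either.

d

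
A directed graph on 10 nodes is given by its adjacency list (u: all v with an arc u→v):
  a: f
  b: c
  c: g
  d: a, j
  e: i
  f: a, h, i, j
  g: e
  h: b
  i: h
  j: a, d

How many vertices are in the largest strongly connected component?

{b, c, e, g, h, i} are all mutually reachable — one SCC of size 6.
{a, d, f, j} are all mutually reachable — one SCC of size 4.
The largest has 6 vertices.

6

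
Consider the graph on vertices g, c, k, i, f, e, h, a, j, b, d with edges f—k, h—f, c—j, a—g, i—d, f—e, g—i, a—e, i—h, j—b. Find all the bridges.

b-j, c-j, d-i, f-k

The edges on the cycle a-g-i-h-f-e-a are not bridges since each lies on that cycle.
But removing c—j disconnects c from j; removing i—d disconnects i from d; removing f—k disconnects f from k; removing j—b disconnects j from b — these are bridges.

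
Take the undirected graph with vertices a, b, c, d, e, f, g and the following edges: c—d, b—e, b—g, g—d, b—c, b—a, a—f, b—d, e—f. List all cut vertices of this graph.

b

Removing b increases the component count from 1 to 2, so b is a cut vertex.
By contrast removing c leaves 1 component; it is not a cut vertex. No other vertex is a cut vertex either.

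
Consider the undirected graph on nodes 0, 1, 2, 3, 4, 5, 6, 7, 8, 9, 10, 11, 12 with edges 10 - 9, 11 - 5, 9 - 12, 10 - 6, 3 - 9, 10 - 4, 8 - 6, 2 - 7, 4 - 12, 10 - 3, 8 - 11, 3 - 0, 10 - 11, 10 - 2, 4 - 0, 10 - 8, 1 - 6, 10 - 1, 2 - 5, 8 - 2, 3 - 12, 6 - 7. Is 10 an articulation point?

Deleting 10 raises the number of components from 1 to 2, so 10 is a cut vertex.

Yes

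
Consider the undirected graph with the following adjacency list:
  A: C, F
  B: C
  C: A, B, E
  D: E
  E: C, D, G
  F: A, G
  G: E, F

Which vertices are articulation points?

C, E

Removing C increases the component count from 1 to 2, so C is a cut vertex.
Removing E increases the component count from 1 to 2, so E is a cut vertex.
By contrast removing A leaves 1 component; it is not a cut vertex. No other vertex is a cut vertex either.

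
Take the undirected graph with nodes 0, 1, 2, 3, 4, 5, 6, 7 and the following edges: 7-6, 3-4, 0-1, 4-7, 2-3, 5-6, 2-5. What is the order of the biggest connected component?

6

Starting from 0 we can reach 0, 1. That is one component of size 2.
Starting from 2 we can reach 2, 3, 4, 5, 6, 7. That is one component of size 6.
The largest has 6 vertices.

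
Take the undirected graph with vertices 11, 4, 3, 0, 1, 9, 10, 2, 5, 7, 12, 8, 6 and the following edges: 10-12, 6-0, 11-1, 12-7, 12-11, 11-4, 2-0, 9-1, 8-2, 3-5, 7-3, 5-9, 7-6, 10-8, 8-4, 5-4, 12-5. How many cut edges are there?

The edges on the cycle 10-12-7-6-0-2-8-10 are not bridges since each lies on that cycle.
Every edge lies on some cycle, so there are no bridges.

0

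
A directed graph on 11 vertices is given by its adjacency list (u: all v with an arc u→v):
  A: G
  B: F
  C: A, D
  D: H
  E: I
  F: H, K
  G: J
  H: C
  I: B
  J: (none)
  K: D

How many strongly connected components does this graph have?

9

{C, D, H} are all mutually reachable — one SCC of size 3.
{G} is an SCC by itself.
{B} is an SCC by itself.
{K} is an SCC by itself.
{I} is an SCC by itself.
(and 4 more singleton SCCs)
That gives 9 strongly connected components.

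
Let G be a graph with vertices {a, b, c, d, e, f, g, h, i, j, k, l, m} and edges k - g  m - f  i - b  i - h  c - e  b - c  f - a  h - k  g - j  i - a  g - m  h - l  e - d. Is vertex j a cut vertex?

Deleting j leaves 1 component (was 1), so j is not a cut vertex.

No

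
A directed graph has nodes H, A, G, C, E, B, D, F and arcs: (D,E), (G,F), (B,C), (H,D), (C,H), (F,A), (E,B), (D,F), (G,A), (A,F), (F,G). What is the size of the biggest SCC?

5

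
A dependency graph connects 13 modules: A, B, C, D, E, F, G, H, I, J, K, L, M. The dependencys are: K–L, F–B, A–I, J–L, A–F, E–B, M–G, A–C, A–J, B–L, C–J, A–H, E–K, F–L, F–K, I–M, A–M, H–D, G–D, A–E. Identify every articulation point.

A

Removing A increases the component count from 1 to 2, so A is a cut vertex.
By contrast removing L leaves 1 component; it is not a cut vertex. No other vertex is a cut vertex either.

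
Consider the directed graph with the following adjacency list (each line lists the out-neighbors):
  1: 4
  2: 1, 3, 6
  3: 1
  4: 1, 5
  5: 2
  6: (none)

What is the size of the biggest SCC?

5

{1, 2, 3, 4, 5} are all mutually reachable — one SCC of size 5.
{6} is an SCC by itself.
The largest has 5 vertices.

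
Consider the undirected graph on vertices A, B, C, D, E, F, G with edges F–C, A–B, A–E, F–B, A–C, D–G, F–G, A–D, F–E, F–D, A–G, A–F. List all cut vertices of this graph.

Removing F, for instance, still leaves 1 component. No single vertex removal increases the component count — the graph has no articulation points.

none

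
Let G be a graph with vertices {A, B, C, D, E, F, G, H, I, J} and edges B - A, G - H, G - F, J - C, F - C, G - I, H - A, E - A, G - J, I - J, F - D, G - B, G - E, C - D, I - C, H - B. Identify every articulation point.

G

Removing G increases the component count from 1 to 2, so G is a cut vertex.
By contrast removing A leaves 1 component; it is not a cut vertex. No other vertex is a cut vertex either.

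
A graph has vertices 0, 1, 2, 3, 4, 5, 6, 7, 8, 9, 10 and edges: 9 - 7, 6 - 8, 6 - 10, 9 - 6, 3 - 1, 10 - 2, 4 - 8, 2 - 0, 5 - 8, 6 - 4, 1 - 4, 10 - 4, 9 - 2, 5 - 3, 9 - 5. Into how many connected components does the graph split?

1

Starting from 0 we can reach 0, 1, 2, 3, 4, 5, 6, 7, 8, 9, 10. That is one component of size 11.
Total: 1 component.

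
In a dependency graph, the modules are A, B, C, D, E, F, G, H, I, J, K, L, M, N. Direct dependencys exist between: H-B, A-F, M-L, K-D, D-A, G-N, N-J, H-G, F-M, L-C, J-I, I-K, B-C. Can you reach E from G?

The component containing G is {A, B, C, D, F, G, H, I, J, K, L, M, N}, and E is not in it.

No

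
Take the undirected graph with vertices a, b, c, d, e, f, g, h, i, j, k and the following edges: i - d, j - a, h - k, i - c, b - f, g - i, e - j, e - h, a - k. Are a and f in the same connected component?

No

The component containing a is {a, e, h, j, k}, and f is not in it.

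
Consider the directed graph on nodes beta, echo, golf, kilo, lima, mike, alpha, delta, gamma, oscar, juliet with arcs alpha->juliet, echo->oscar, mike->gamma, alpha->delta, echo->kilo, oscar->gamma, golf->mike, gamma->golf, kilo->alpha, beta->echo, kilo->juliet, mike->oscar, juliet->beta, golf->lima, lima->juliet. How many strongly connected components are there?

2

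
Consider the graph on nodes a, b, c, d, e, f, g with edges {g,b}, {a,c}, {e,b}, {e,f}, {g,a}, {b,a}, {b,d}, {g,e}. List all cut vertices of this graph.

a, b, e

Removing a increases the component count from 1 to 2, so a is a cut vertex.
Removing b increases the component count from 1 to 2, so b is a cut vertex.
Removing e increases the component count from 1 to 2, so e is a cut vertex.
By contrast removing g leaves 1 component; it is not a cut vertex. No other vertex is a cut vertex either.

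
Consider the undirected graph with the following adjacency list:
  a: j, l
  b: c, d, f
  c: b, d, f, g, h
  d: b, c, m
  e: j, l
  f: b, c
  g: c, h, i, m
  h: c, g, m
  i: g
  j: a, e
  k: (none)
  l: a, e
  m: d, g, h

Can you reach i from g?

From g we can reach b, c, d, f, g, h, i, m, which includes i.

Yes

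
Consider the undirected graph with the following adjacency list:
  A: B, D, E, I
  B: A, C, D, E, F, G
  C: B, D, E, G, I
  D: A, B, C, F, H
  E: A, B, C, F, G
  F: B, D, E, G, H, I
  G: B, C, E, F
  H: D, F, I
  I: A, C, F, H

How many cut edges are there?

The edges on the cycle F-B-G-C-I-H-F are not bridges since each lies on that cycle.
Every edge lies on some cycle, so there are no bridges.

0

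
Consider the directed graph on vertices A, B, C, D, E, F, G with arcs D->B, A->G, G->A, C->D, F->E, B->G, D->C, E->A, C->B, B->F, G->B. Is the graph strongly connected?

No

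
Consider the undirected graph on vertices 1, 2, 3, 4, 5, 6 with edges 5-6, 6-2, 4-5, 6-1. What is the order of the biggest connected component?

3 is isolated — a component by itself.
Starting from 1 we can reach 1, 2, 4, 5, 6. That is one component of size 5.
The largest has 5 vertices.

5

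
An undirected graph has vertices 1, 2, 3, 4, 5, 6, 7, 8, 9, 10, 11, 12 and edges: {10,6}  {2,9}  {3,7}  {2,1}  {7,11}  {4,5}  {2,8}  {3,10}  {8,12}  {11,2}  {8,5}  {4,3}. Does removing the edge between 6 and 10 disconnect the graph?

Yes

Removing 6—10 leaves no path between 6 and 10: the component count goes from 1 to 2. So it is a bridge.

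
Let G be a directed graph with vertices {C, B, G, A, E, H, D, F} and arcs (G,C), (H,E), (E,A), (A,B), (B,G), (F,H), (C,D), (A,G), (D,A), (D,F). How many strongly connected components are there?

{A, B, C, D, E, F, G, H} are all mutually reachable — one SCC of size 8.
That gives 1 strongly connected component.

1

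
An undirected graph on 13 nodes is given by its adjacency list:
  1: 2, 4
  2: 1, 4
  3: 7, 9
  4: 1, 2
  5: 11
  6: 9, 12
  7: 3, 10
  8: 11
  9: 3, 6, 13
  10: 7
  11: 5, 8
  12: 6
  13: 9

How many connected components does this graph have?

3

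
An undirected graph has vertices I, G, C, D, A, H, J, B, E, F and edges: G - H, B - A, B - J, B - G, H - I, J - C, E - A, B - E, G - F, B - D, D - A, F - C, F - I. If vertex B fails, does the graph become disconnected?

Deleting B raises the number of components from 1 to 2, so B is a cut vertex.

Yes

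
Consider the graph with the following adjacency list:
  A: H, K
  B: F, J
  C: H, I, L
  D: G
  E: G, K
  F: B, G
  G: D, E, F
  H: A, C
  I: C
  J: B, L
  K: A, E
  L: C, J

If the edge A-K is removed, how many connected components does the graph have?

A and K are still connected via A-H-C-L-J-B-F-G-E-K, so the component count stays at 1.

1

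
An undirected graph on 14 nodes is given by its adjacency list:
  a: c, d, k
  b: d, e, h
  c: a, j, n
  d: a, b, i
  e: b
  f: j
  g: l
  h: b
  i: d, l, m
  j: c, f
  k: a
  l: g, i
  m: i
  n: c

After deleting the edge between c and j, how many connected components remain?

Before removal there is 1 component.
c-j is a bridge — removing it separates c's side from j's side.
After removal: 2 components.

2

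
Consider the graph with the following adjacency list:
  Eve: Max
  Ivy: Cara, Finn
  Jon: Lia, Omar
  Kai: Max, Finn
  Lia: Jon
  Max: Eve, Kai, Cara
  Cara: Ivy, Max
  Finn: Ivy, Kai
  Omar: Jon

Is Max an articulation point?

Yes

Deleting Max raises the number of components from 2 to 3, so Max is a cut vertex.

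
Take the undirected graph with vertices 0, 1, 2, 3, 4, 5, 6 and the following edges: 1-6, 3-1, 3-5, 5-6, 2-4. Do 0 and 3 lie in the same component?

No

The component containing 0 is {0}, and 3 is not in it.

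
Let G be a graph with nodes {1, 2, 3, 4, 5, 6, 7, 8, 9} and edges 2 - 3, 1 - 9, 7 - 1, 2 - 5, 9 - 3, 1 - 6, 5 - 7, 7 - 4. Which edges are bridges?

1-6, 4-7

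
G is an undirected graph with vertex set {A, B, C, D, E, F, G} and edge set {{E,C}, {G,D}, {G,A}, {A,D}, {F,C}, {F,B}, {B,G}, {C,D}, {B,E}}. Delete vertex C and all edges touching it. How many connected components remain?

With C gone, the remaining components are: {A, B, D, E, F, G}.
That is 1 component.

1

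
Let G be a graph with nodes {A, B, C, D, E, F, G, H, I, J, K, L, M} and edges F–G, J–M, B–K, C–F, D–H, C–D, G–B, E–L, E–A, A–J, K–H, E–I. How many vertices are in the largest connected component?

Starting from A we can reach A, E, I, J, L, M. That is one component of size 6.
Starting from B we can reach B, C, D, F, G, H, K. That is one component of size 7.
The largest has 7 vertices.

7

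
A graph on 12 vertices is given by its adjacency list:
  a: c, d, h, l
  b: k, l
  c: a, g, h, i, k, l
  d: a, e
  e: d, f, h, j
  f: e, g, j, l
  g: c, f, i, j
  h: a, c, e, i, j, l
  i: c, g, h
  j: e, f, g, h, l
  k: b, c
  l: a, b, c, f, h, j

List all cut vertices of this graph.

Removing e, for instance, still leaves 1 component. No single vertex removal increases the component count — the graph has no articulation points.

none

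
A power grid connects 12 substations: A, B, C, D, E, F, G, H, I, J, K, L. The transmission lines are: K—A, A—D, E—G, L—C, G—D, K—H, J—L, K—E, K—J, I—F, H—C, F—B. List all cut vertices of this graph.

F, K

Removing F increases the component count from 2 to 3, so F is a cut vertex.
Removing K increases the component count from 2 to 3, so K is a cut vertex.
By contrast removing A leaves 2 components; it is not a cut vertex. No other vertex is a cut vertex either.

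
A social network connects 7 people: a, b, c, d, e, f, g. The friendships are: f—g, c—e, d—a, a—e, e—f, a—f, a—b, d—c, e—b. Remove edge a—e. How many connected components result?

a and e are still connected via a-b-e, so the component count stays at 1.

1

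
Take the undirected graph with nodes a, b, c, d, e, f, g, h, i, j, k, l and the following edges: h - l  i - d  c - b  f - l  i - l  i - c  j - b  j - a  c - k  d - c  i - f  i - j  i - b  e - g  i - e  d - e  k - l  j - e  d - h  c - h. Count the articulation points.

Removing e increases the component count from 1 to 2, so e is a cut vertex.
Removing j increases the component count from 1 to 2, so j is a cut vertex.
By contrast removing h leaves 1 component; it is not a cut vertex. No other vertex is a cut vertex either.

2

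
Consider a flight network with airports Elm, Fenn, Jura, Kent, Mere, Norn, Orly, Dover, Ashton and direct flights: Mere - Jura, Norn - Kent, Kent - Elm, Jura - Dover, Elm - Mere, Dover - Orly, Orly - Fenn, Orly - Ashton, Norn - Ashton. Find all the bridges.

The edges on the cycle Norn-Kent-Elm-Mere-Jura-Dover-Orly-Ashton-Norn are not bridges since each lies on that cycle.
But removing Fenn - Orly disconnects Fenn from Orly — this is a bridge.

Fenn-Orly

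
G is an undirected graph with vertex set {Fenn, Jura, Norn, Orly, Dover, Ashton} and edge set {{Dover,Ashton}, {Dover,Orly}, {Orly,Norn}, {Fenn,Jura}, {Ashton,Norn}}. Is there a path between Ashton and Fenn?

No

The component containing Ashton is {Norn, Orly, Dover, Ashton}, and Fenn is not in it.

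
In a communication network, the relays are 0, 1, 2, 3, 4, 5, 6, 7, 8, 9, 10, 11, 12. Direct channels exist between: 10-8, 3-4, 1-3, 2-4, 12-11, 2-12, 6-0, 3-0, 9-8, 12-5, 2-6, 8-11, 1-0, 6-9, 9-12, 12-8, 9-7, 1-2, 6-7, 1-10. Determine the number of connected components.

1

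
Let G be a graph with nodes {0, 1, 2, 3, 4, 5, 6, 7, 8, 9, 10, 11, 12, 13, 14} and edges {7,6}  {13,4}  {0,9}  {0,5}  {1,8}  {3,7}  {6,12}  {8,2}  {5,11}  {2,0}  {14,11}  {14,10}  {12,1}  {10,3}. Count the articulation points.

1

Removing 0 increases the component count from 2 to 3, so 0 is a cut vertex.
By contrast removing 4 leaves 2 components; it is not a cut vertex. No other vertex is a cut vertex either.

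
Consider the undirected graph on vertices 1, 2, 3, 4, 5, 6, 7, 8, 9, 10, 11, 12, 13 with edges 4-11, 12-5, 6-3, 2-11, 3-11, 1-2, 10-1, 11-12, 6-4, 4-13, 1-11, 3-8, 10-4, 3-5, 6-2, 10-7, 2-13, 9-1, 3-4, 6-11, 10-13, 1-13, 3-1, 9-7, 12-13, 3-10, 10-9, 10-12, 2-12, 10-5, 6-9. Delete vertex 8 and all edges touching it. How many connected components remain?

1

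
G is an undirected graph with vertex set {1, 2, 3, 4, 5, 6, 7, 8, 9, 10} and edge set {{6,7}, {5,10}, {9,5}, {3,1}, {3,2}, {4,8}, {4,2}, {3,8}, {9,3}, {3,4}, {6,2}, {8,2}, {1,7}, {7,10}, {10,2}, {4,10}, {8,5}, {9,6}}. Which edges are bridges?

none

The edges on the cycle 4-8-5-10-4 are not bridges since each lies on that cycle.
Every edge lies on some cycle, so there are no bridges.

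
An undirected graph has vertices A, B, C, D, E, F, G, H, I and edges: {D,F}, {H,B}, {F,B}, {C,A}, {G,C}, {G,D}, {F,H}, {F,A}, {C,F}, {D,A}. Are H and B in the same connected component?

Yes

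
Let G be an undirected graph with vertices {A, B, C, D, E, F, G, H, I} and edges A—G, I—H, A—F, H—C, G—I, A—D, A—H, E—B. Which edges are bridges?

The edges on the cycle A-G-I-H-A are not bridges since each lies on that cycle.
But removing H—C disconnects H from C; removing B—E disconnects B from E; removing A—D disconnects A from D; removing A—F disconnects A from F — these are bridges.

A-D, A-F, B-E, C-H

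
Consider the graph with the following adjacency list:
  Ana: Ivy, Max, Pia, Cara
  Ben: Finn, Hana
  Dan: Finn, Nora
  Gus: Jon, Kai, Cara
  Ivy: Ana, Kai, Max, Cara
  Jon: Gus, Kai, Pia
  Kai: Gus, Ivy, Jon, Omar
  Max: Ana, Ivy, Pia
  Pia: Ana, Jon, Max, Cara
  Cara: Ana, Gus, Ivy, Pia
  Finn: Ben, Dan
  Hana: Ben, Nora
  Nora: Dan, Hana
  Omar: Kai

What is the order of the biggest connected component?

9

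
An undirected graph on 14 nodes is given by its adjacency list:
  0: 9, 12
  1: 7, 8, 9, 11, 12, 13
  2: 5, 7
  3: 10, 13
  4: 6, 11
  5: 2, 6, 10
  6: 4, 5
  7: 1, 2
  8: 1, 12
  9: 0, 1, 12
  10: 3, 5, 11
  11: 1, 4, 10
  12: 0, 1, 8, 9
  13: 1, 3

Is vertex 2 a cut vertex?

No

Deleting 2 leaves 1 component (was 1) (its neighbors 5, 7 remain connected to each other), so 2 is not a cut vertex.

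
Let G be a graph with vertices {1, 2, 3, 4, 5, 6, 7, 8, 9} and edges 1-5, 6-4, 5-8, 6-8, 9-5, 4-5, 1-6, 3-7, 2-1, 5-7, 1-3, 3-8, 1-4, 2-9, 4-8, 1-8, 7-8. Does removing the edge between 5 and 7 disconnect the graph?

No

After removing 5-7, the path 5-8-7 still connects them, so the edge is not a bridge.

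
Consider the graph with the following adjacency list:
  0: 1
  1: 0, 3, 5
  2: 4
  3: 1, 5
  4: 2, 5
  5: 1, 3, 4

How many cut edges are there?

The edges on the cycle 5-1-3-5 are not bridges since each lies on that cycle.
But removing 1-0 disconnects 1 from 0; removing 4-2 disconnects 4 from 2; removing 5-4 disconnects 5 from 4 — these are bridges.
That makes 3 bridges.

3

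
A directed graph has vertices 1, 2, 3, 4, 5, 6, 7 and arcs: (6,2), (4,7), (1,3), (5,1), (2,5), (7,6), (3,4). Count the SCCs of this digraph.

{1, 2, 3, 4, 5, 6, 7} are all mutually reachable — one SCC of size 7.
That gives 1 strongly connected component.

1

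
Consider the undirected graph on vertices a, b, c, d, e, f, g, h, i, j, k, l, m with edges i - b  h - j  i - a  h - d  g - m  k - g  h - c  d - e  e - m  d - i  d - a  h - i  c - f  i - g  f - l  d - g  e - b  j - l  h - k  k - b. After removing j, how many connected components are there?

1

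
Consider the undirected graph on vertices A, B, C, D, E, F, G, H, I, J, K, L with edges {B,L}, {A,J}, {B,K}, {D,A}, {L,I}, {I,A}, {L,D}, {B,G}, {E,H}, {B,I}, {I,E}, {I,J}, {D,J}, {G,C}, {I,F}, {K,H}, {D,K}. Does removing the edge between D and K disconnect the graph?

No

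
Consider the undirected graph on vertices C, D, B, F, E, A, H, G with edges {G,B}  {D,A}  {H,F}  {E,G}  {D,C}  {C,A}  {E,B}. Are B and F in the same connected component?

The component containing B is {B, E, G}, and F is not in it.

No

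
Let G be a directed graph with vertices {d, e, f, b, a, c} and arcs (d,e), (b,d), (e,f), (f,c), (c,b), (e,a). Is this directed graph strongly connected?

No

There is no directed path from a to d, so the graph is not strongly connected.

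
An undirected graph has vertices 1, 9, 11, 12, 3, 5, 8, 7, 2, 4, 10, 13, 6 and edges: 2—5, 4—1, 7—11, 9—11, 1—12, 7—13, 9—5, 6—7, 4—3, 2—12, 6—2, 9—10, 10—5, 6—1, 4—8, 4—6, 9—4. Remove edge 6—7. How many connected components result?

1

6 and 7 are still connected via 6-4-9-11-7, so the component count stays at 1.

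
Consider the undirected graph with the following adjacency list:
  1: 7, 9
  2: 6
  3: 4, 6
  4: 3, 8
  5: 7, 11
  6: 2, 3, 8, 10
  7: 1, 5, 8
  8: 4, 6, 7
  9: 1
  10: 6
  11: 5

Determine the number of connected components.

Starting from 1 we can reach 1, 2, 3, 4, 5, 6, 7, 8, 9, 10, 11. That is one component of size 11.
Total: 1 component.

1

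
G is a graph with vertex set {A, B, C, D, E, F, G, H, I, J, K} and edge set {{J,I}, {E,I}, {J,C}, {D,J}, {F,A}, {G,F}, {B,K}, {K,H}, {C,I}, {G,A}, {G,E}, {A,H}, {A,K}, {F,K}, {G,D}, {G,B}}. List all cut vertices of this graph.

G

Removing G increases the component count from 1 to 2, so G is a cut vertex.
By contrast removing D leaves 1 component; it is not a cut vertex. No other vertex is a cut vertex either.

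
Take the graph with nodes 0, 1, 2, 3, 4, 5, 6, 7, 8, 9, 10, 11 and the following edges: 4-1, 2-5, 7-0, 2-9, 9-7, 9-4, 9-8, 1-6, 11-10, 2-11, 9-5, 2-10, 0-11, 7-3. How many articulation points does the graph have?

Removing 1 increases the component count from 1 to 2, so 1 is a cut vertex.
Removing 4 increases the component count from 1 to 2, so 4 is a cut vertex.
Removing 7 increases the component count from 1 to 2, so 7 is a cut vertex.
Likewise 9 is a cut vertex.
By contrast removing 5 leaves 1 component; it is not a cut vertex. No other vertex is a cut vertex either.

4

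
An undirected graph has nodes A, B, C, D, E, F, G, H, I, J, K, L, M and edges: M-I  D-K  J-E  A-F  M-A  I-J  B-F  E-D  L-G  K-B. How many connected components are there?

4

H is isolated — a component by itself.
C is isolated — a component by itself.
Starting from G we can reach G, L. That is one component of size 2.
Starting from A we can reach A, B, D, E, F, I, J, K, M. That is one component of size 9.
Total: 4 components.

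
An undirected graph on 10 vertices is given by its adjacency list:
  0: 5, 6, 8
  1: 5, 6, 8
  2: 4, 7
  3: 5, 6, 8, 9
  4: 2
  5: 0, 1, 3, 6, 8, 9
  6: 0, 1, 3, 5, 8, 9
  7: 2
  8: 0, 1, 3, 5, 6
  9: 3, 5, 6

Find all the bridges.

2-4, 2-7

The edges on the cycle 6-1-5-0-6 are not bridges since each lies on that cycle.
But removing 2-7 disconnects 2 from 7; removing 2-4 disconnects 2 from 4 — these are bridges.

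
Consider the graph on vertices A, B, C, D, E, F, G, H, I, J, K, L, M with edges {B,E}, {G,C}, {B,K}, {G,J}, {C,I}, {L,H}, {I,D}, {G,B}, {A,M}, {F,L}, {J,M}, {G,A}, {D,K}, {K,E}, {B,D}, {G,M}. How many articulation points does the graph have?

Removing G increases the component count from 2 to 3, so G is a cut vertex.
Removing L increases the component count from 2 to 3, so L is a cut vertex.
By contrast removing M leaves 2 components; it is not a cut vertex. No other vertex is a cut vertex either.

2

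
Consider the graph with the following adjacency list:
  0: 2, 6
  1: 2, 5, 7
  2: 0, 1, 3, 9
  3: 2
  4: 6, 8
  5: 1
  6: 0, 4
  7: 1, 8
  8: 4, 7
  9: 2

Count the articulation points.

Removing 1 increases the component count from 1 to 2, so 1 is a cut vertex.
Removing 2 increases the component count from 1 to 3, so 2 is a cut vertex.
By contrast removing 4 leaves 1 component; it is not a cut vertex. No other vertex is a cut vertex either.

2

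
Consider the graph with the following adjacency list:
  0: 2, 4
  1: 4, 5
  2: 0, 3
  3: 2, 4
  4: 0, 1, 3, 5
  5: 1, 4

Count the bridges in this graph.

The edges on the cycle 4-5-1-4 are not bridges since each lies on that cycle.
Every edge lies on some cycle, so there are no bridges.

0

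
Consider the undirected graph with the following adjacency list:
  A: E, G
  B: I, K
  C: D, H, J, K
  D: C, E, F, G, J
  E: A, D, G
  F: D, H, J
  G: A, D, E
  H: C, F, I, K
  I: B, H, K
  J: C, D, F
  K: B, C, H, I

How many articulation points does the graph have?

1

Removing D increases the component count from 1 to 2, so D is a cut vertex.
By contrast removing C leaves 1 component; it is not a cut vertex. No other vertex is a cut vertex either.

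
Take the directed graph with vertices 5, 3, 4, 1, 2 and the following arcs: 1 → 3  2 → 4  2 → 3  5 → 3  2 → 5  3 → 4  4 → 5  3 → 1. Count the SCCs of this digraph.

2

{1, 3, 4, 5} are all mutually reachable — one SCC of size 4.
{2} is an SCC by itself.
That gives 2 strongly connected components.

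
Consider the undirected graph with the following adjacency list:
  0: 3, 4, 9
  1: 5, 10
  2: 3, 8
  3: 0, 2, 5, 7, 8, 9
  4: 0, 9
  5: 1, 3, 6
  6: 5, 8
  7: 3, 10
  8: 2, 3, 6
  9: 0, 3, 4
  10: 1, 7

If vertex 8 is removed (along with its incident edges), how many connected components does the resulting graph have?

1

With 8 gone, the remaining components are: {0, 1, 2, 3, 4, 5, 6, 7, 9, 10}.
That is 1 component.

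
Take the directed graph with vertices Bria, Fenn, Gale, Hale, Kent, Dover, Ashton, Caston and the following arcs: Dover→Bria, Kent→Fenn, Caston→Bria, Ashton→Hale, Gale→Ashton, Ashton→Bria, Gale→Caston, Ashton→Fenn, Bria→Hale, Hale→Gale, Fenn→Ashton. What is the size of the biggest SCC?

{Bria, Fenn, Gale, Hale, Ashton, Caston} are all mutually reachable — one SCC of size 6.
{Dover} is an SCC by itself.
{Kent} is an SCC by itself.
The largest has 6 vertices.

6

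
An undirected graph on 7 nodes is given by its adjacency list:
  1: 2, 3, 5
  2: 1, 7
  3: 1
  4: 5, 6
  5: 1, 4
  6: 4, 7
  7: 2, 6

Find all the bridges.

The edges on the cycle 6-7-2-1-5-4-6 are not bridges since each lies on that cycle.
But removing 1-3 disconnects 1 from 3 — this is a bridge.

1-3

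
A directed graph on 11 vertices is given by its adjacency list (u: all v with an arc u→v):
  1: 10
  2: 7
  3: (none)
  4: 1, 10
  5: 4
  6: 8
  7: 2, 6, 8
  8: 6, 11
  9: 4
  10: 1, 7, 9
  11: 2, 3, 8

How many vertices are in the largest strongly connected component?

{2, 6, 7, 8, 11} are all mutually reachable — one SCC of size 5.
{1, 4, 9, 10} are all mutually reachable — one SCC of size 4.
{3} is an SCC by itself.
{5} is an SCC by itself.
The largest has 5 vertices.

5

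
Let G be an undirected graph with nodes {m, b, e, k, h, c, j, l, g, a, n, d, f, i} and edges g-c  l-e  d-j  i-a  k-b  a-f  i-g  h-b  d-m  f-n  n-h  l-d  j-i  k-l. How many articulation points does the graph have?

4

Removing d increases the component count from 1 to 2, so d is a cut vertex.
Removing g increases the component count from 1 to 2, so g is a cut vertex.
Removing i increases the component count from 1 to 2, so i is a cut vertex.
Likewise l is a cut vertex.
By contrast removing m leaves 1 component; it is not a cut vertex. No other vertex is a cut vertex either.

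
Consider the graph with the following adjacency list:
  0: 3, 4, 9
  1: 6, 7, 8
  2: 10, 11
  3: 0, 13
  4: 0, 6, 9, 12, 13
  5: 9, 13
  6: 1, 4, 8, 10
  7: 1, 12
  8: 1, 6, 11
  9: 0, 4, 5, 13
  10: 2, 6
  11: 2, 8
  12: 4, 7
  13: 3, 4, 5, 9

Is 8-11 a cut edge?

No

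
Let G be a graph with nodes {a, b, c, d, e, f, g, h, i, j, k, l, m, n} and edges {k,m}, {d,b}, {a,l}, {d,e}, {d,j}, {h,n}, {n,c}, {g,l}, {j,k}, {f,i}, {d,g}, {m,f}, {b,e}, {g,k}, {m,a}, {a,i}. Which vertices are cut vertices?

d, n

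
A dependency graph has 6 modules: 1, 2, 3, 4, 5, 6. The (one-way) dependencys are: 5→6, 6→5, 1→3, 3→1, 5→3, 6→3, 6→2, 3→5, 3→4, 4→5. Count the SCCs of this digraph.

2

{1, 3, 4, 5, 6} are all mutually reachable — one SCC of size 5.
{2} is an SCC by itself.
That gives 2 strongly connected components.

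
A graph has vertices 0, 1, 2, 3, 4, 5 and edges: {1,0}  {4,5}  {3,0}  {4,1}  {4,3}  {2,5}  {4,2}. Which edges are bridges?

none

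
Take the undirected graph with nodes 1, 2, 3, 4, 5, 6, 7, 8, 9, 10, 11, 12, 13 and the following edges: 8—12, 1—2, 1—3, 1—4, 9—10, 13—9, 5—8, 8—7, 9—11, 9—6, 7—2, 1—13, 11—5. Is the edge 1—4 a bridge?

Yes

Removing 1—4 leaves no path between 1 and 4: the component count goes from 1 to 2. So it is a bridge.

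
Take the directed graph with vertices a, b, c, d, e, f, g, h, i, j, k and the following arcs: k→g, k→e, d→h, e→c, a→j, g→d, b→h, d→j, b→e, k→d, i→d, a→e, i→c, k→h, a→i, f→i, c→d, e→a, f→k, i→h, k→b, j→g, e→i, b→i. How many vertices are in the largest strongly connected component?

{d, g, j} are all mutually reachable — one SCC of size 3.
{a, e} are all mutually reachable — one SCC of size 2.
{f} is an SCC by itself.
{k} is an SCC by itself.
{b} is an SCC by itself.
(and 3 more singleton SCCs)
The largest has 3 vertices.

3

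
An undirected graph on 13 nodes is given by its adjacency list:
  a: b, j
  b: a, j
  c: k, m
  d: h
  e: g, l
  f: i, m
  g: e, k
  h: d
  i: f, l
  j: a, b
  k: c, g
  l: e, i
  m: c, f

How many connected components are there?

Starting from d we can reach d, h. That is one component of size 2.
Starting from a we can reach a, b, j. That is one component of size 3.
Starting from c we can reach c, e, f, g, i, k, l, m. That is one component of size 8.
Total: 3 components.

3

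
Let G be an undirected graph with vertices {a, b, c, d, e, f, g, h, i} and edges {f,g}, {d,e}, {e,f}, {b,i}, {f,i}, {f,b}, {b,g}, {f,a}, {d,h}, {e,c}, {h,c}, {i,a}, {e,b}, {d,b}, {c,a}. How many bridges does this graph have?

The edges on the cycle d-h-c-e-d are not bridges since each lies on that cycle.
Every edge lies on some cycle, so there are no bridges.

0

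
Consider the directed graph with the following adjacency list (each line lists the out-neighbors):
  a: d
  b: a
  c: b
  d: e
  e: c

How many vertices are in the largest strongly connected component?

5

{a, b, c, d, e} are all mutually reachable — one SCC of size 5.
The largest has 5 vertices.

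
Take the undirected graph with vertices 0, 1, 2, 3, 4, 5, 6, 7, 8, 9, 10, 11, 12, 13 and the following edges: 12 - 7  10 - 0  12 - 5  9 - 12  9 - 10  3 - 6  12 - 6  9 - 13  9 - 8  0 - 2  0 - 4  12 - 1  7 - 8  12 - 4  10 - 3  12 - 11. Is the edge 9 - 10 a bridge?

No

After removing 9 - 10, the path 9-12-6-3-10 still connects them, so the edge is not a bridge.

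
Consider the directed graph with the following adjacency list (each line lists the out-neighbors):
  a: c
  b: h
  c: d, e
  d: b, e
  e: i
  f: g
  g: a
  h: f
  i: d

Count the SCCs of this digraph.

1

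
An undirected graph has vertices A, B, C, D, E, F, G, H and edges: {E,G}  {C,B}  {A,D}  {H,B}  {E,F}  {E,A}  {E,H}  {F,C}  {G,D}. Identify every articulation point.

Removing E increases the component count from 1 to 2, so E is a cut vertex.
By contrast removing A leaves 1 component; it is not a cut vertex. No other vertex is a cut vertex either.

E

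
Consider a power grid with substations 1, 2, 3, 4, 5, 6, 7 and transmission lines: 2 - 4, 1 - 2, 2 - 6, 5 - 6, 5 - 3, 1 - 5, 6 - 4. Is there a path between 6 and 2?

From 6 we can reach 1, 2, 3, 4, 5, 6, which includes 2.

Yes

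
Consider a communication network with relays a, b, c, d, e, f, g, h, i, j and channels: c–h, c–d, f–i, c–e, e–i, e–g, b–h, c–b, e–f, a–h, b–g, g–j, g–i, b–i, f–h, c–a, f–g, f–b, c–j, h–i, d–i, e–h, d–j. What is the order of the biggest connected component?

Starting from a we can reach a, b, c, d, e, f, g, h, i, j. That is one component of size 10.
The largest has 10 vertices.

10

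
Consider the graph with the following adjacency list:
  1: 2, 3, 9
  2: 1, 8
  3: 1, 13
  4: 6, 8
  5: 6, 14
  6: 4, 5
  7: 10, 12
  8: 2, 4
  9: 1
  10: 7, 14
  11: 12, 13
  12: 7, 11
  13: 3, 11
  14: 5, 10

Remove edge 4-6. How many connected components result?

1

4 and 6 are still connected via 4-8-2-1-3-13-11-12-7-10-14-5-6, so the component count stays at 1.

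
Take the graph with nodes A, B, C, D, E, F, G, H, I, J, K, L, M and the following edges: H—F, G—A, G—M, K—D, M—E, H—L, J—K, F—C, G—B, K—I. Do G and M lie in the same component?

From G we can reach A, B, E, G, M, which includes M.

Yes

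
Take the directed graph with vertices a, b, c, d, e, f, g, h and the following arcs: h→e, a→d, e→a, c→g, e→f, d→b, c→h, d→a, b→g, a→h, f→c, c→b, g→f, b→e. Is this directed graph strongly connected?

From a we can reach every vertex (a, b, c, d, e, f, g, h), and every vertex can reach a (a, b, c, d, e, f, g, h). So the whole graph is one strongly connected component.

Yes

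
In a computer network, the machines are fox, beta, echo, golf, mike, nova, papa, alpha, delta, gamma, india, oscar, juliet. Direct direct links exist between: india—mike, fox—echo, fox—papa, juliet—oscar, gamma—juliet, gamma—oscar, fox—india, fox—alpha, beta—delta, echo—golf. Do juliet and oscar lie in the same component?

Yes

From juliet we can reach gamma, oscar, juliet, which includes oscar.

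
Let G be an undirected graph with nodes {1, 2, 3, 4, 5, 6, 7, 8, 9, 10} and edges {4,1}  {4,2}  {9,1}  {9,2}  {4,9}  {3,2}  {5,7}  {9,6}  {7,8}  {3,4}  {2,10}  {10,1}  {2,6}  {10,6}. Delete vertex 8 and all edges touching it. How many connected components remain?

2

With 8 gone, the remaining components are: {5, 7}; {1, 2, 3, 4, 6, 9, 10}.
That is 2 components.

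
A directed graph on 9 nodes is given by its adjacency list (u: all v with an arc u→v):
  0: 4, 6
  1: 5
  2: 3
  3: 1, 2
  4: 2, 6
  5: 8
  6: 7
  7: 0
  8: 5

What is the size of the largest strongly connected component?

4

{0, 4, 6, 7} are all mutually reachable — one SCC of size 4.
{5, 8} are all mutually reachable — one SCC of size 2.
{2, 3} are all mutually reachable — one SCC of size 2.
{1} is an SCC by itself.
The largest has 4 vertices.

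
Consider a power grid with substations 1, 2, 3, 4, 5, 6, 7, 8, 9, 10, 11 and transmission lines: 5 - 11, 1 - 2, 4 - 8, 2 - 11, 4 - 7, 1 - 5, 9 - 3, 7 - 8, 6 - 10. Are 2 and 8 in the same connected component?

The component containing 2 is {1, 2, 5, 11}, and 8 is not in it.

No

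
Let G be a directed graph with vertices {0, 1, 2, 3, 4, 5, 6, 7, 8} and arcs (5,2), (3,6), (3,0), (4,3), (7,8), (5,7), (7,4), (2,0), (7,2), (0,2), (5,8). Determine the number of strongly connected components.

{0, 2} are all mutually reachable — one SCC of size 2.
{8} is an SCC by itself.
{1} is an SCC by itself.
{7} is an SCC by itself.
{6} is an SCC by itself.
(and 3 more singleton SCCs)
That gives 8 strongly connected components.

8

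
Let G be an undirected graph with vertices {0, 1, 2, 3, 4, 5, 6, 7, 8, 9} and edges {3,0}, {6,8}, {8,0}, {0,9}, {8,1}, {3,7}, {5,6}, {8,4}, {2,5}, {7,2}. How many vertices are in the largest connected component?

10

Starting from 0 we can reach 0, 1, 2, 3, 4, 5, 6, 7, 8, 9. That is one component of size 10.
The largest has 10 vertices.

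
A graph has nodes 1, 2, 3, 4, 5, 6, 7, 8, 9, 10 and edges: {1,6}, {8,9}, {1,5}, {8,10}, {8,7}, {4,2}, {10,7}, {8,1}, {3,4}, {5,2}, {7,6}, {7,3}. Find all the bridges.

8-9

The edges on the cycle 8-10-7-8 are not bridges since each lies on that cycle.
But removing 8—9 disconnects 8 from 9 — this is a bridge.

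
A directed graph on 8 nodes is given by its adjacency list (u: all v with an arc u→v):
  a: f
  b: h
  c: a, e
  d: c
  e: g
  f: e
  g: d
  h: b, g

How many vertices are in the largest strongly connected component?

{a, c, d, e, f, g} are all mutually reachable — one SCC of size 6.
{b, h} are all mutually reachable — one SCC of size 2.
The largest has 6 vertices.

6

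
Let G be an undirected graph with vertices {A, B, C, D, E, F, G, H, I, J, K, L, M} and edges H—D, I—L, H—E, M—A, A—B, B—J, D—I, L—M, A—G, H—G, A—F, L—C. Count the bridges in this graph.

5

The edges on the cycle H-D-I-L-M-A-G-H are not bridges since each lies on that cycle.
But removing J—B disconnects J from B; removing C—L disconnects C from L; removing H—E disconnects H from E; removing F—A disconnects F from A — these are bridges.
In total 5 edges are bridges.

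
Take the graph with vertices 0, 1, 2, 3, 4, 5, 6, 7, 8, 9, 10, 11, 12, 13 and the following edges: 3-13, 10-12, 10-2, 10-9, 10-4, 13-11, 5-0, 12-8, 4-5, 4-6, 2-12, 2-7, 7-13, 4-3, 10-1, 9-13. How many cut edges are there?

The edges on the cycle 10-4-3-13-9-10 are not bridges since each lies on that cycle.
But removing 4-6 disconnects 4 from 6; removing 12-8 disconnects 12 from 8; removing 5-4 disconnects 5 from 4; removing 5-0 disconnects 5 from 0 — these are bridges.
In total 6 edges are bridges.

6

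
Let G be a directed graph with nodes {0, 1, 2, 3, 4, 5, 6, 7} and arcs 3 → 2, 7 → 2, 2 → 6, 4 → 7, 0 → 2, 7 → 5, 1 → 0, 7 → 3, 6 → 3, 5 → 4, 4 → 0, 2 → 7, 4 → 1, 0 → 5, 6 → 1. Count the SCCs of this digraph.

1

{0, 1, 2, 3, 4, 5, 6, 7} are all mutually reachable — one SCC of size 8.
That gives 1 strongly connected component.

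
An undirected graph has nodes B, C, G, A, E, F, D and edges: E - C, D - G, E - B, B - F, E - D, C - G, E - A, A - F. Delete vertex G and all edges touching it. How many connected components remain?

With G gone, the remaining components are: {A, B, C, D, E, F}.
That is 1 component.

1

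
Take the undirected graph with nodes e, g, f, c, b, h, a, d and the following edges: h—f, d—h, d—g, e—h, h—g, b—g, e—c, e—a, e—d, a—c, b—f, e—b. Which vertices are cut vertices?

Removing e increases the component count from 1 to 2, so e is a cut vertex.
By contrast removing b leaves 1 component; it is not a cut vertex. No other vertex is a cut vertex either.

e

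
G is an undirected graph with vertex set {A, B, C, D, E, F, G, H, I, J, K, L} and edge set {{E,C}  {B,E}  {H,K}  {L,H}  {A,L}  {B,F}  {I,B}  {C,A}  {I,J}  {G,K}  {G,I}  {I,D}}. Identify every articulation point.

B, I

Removing B increases the component count from 1 to 2, so B is a cut vertex.
Removing I increases the component count from 1 to 3, so I is a cut vertex.
By contrast removing A leaves 1 component; it is not a cut vertex. No other vertex is a cut vertex either.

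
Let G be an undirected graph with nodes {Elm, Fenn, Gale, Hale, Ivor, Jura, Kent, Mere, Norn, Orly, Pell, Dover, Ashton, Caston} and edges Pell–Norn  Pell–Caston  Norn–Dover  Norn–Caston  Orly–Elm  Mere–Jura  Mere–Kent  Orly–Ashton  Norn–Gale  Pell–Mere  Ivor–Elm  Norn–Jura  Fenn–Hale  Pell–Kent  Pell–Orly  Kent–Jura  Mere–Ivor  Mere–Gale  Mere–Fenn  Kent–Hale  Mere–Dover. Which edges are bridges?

The edges on the cycle Pell-Mere-Fenn-Hale-Kent-Pell are not bridges since each lies on that cycle.
But removing Ashton–Orly disconnects Ashton from Orly — this is a bridge.

Ashton-Orly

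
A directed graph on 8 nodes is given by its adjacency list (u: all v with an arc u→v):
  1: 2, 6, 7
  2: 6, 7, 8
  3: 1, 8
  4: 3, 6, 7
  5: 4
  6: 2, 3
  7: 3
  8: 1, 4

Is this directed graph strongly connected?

No

There is no directed path from 8 to 5, so the graph is not strongly connected.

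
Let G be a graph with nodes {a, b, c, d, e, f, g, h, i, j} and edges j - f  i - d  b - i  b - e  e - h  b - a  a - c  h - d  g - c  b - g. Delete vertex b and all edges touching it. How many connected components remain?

With b gone, the remaining components are: {f, j}; {a, c, g}; {d, e, h, i}.
That is 3 components.

3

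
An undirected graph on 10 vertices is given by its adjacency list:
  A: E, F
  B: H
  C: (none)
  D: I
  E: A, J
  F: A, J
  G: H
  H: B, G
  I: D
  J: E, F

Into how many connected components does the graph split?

C is isolated — a component by itself.
Starting from D we can reach D, I. That is one component of size 2.
Starting from B we can reach B, G, H. That is one component of size 3.
Starting from A we can reach A, E, F, J. That is one component of size 4.
Total: 4 components.

4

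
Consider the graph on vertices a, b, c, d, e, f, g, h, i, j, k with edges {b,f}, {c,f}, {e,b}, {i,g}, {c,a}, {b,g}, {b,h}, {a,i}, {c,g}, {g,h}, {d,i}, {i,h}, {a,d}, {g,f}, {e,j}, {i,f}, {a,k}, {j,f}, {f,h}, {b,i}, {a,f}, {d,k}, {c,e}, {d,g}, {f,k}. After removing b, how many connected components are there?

With b gone, the remaining components are: {a, c, d, e, f, g, h, i, j, k}.
That is 1 component.

1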